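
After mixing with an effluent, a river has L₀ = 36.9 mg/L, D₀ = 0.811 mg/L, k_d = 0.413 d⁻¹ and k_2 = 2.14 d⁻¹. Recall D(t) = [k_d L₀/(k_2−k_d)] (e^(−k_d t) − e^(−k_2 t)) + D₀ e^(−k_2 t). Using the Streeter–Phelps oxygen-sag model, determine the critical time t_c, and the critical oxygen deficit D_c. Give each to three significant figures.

With k_2/k_d = 5.182 and 1 − D₀(k_2−k_d)/(k_d L₀) = 0.9081,
t_c = ln(5.182 × 0.9081) / (2.14 − 0.413) = ln(4.705) / 1.727 = 1.549/1.727 = 0.8968 d.
L(t_c) = L₀ e^(−k_d t_c) = 36.9 × 0.6905 = 25.48 mg/L, and at the critical point k_2 D_c = k_d L, so D_c = (0.413/2.14) × 25.48 = 4.917 mg/L.

t_c ≈ 0.897 d; D_c ≈ 4.92 mg/L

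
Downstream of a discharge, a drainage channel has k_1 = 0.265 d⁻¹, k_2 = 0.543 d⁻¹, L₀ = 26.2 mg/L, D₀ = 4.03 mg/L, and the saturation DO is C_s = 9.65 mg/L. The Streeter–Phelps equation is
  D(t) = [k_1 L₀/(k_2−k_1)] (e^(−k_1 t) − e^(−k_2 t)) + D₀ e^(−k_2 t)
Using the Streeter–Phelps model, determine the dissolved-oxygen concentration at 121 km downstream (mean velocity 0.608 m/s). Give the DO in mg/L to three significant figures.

DO ≈ 2.08 mg/L

Travel time t = x/v = 121 km / (0.608 m/s) = 121000 m / 0.608 m/s = 199000 s = 2.303 d.
k_1 L₀/(k_2−k_1) = 0.265×26.2/(0.543−0.265) = 6.943/0.2780 = 24.97 mg/L.
e^(−k_1 t) = e^(−0.265×2.303) = 0.5431; e^(−k_2 t) = e^(−0.543×2.303) = 0.2863.
D = 24.97 × (0.5431 − 0.2863) + 4.03 × 0.2863 = 6.415 + 1.154 = 7.568 mg/L.
DO = C_s − D = 9.65 − 7.568 = 2.082 mg/L.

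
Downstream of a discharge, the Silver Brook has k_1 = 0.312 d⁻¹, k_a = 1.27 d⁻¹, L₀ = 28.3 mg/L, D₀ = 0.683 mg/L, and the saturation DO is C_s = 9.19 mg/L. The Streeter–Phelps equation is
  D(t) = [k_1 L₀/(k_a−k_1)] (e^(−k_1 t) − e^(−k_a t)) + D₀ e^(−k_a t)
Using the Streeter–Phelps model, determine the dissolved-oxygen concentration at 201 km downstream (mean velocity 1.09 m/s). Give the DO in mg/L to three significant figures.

Travel time t = x/v = 201 km / (1.09 m/s) = 201000 m / 1.09 m/s = 184400 s = 2.134 d.
k_1 L₀/(k_a−k_1) = 0.312×28.3/(1.27−0.312) = 8.830/0.9580 = 9.217 mg/L.
e^(−k_1 t) = e^(−0.312×2.134) = 0.5138; e^(−k_a t) = e^(−1.27×2.134) = 0.06650.
D = 9.217 × (0.5138 − 0.06650) + 0.683 × 0.06650 = 4.123 + 0.04542 = 4.168 mg/L.
DO = C_s − D = 9.19 − 4.168 = 5.022 mg/L.

DO ≈ 5.02 mg/L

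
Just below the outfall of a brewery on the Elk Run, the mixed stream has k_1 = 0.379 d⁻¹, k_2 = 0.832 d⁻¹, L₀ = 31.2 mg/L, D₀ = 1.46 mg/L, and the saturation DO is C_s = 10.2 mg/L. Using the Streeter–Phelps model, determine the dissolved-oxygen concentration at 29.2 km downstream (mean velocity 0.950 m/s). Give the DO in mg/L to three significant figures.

DO ≈ 5.72 mg/L

Travel time t = x/v = 29.2 km / (0.950 m/s) = 29200 m / 0.950 m/s = 30740 s = 0.3558 d.
k_1 L₀/(k_2−k_1) = 0.379×31.2/(0.832−0.379) = 11.82/0.4530 = 26.10 mg/L.
e^(−k_1 t) = e^(−0.379×0.3558) = 0.8739; e^(−k_2 t) = e^(−0.832×0.3558) = 0.7438.
D = 26.10 × (0.8739 − 0.7438) + 1.46 × 0.7438 = 3.395 + 1.086 = 4.481 mg/L.
DO = C_s − D = 10.2 − 4.481 = 5.719 mg/L.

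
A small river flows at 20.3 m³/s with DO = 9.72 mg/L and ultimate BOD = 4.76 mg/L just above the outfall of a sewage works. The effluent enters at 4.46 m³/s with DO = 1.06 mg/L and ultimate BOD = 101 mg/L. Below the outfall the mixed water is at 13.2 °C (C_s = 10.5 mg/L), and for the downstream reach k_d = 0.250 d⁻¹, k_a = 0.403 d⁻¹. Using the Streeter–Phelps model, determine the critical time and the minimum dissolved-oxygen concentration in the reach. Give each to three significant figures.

Mixed DO = (20.3×9.72 + 4.46×1.06)/(20.3+4.46) = 202.0/24.76 = 8.160 mg/L.
Mixed L₀ = (20.3×4.76 + 4.46×101)/(24.76) = 547.1/24.76 = 22.10 mg/L.
Initial deficit D₀ = C_s − DO₀ = 10.5 − 8.160 = 2.340 mg/L.
t_c = (1/0.1530) ln[(0.403/0.250)(1 − 2.340×0.1530/(0.250×22.10))] = 6.536 × ln(1.508) = 2.683 d.
D_c = (0.250/0.403) × 22.10 × e^(−0.250×2.683) = 0.6203 × 22.10 × 0.5113 = 7.009 mg/L.
Minimum DO = 10.5 − 7.009 = 3.491 mg/L.

t_c ≈ 2.68 d; minimum DO ≈ 3.49 mg/L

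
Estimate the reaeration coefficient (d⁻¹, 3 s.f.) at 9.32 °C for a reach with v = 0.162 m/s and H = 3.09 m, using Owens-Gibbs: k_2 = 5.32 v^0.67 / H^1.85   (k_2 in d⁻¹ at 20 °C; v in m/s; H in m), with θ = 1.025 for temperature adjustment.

k_2 ≈ 0.150 d⁻¹

k_2(20) = 5.32 × 0.162^0.67 / 3.09^1.85 = 5.32 × 0.2954 / 8.062 = 0.1949 d⁻¹.
k_2(9.32) = 0.1949 × 1.025^(9.32−20) = 0.1949 × 0.7682 = 0.1497 d⁻¹.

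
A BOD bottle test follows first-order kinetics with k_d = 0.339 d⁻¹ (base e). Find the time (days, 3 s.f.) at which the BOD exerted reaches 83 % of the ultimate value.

y/L₀ = 1 − e^(−k_d t) = 0.83 ⇒ e^(−k_d t) = 0.170
t = −ln(0.170) / 0.339 = 1.772 / 0.339 = 5.227 d.

t ≈ 5.23 d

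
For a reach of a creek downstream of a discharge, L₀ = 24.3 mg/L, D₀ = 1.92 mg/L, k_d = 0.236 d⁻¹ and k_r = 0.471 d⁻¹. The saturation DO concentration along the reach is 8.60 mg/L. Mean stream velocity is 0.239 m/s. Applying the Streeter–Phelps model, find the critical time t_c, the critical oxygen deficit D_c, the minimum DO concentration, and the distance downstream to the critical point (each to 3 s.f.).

t_c ≈ 2.59 d; D_c ≈ 6.60 mg/L; min DO ≈ 2.00 mg/L; x_c ≈ 53.5 km

With k_r/k_d = 1.996 and 1 − D₀(k_r−k_d)/(k_d L₀) = 0.9213,
t_c = ln(1.996 × 0.9213) / (0.471 − 0.236) = ln(1.839) / 0.2350 = 0.6091/0.2350 = 2.592 d.
L(t_c) = L₀ e^(−k_d t_c) = 24.3 × 0.5424 = 13.18 mg/L, and at the critical point k_r D_c = k_d L, so D_c = (0.236/0.471) × 13.18 = 6.605 mg/L.
Minimum DO = C_s − D_c = 8.60 − 6.605 = 1.995 mg/L.
x_c = v t_c = 0.239 m/s × 2.592 d × 86400 s/d = 53520 m ≈ 53.5 km.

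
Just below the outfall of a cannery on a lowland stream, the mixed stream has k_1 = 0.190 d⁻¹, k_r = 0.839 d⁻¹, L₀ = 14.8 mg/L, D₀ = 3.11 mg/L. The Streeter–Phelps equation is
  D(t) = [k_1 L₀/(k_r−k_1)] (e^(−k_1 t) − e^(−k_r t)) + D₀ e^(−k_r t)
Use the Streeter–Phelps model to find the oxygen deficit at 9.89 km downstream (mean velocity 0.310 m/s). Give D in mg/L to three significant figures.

Travel time t = x/v = 9.89 km / (0.310 m/s) = 9890 m / 0.310 m/s = 31900 s = 0.3693 d.
k_1 L₀/(k_r−k_1) = 0.190×14.8/(0.839−0.190) = 2.812/0.6490 = 4.333 mg/L.
e^(−k_1 t) = e^(−0.190×0.3693) = 0.9322; e^(−k_r t) = e^(−0.839×0.3693) = 0.7336.
D = 4.333 × (0.9322 − 0.7336) + 3.11 × 0.7336 = 0.8607 + 2.281 = 3.142 mg/L.

D ≈ 3.14 mg/L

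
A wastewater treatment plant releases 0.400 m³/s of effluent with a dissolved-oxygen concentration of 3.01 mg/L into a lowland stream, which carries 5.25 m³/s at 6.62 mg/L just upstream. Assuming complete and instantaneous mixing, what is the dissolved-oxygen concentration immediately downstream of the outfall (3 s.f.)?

Flow-weighted mixing: C = (Q_r C_r + Q_w C_w)/(Q_r + Q_w)
= (5.25×6.62 + 0.400×3.01)/(5.25 + 0.400) = 35.96/5.650 = 6.364 mg/L.

6.36 mg/L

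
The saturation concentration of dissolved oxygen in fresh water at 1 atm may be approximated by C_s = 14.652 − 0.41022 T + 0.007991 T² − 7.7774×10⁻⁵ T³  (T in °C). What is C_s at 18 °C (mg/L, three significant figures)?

C_s ≈ 9.40 mg/L

C_s = 14.652 − 0.41022×18 + 0.007991×18² − 7.7774×10⁻⁵×18³ = 9.404 mg/L.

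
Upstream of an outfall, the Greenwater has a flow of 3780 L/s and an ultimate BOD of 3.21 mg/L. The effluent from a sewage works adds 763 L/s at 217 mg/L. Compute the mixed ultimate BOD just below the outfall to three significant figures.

39.1 mg/L

Flow-weighted mixing: C = (Q_r C_r + Q_w C_w)/(Q_r + Q_w)
= (3780×3.21 + 763×217)/(3780 + 763) = 177700/4543 = 39.12 mg/L.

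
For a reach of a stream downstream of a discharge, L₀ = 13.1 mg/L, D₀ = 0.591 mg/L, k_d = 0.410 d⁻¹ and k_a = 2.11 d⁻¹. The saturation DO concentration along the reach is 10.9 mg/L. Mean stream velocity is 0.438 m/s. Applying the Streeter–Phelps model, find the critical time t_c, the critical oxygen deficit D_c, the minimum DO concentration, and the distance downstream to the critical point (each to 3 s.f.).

With k_a/k_d = 5.146 and 1 − D₀(k_a−k_d)/(k_d L₀) = 0.8129,
t_c = ln(5.146 × 0.8129) / (2.11 − 0.410) = ln(4.184) / 1.700 = 1.431/1.700 = 0.8419 d.
D_c = (k_d/k_a) L₀ e^(−k_d t_c) = (0.410/2.11) × 13.1 × e^(−0.410×0.8419) = 0.1943 × 13.1 × 0.7081 = 1.802 mg/L.
Minimum DO = C_s − D_c = 10.9 − 1.802 = 9.098 mg/L.
x_c = v t_c = 0.438 m/s × 0.8419 d × 86400 s/d = 31860 m ≈ 31.9 km.

t_c ≈ 0.842 d; D_c ≈ 1.80 mg/L; min DO ≈ 9.10 mg/L; x_c ≈ 31.9 km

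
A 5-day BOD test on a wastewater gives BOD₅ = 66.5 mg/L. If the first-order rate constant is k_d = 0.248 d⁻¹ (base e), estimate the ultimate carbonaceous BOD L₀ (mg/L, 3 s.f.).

L₀ ≈ 93.6 mg/L

BOD₅ = L₀(1 − e^(−5k_d)) ⇒ L₀ = BOD₅ / (1 − e^(−5×0.248))
= 66.5 / (1 − 0.2894) = 66.5 / 0.7106 = 93.58 mg/L.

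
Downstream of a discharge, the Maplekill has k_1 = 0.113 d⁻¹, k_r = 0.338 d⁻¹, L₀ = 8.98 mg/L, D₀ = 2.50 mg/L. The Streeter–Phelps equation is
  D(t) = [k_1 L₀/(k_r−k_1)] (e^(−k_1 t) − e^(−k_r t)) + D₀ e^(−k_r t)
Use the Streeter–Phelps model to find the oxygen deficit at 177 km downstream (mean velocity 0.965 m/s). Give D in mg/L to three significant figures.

Travel time t = x/v = 177 km / (0.965 m/s) = 177000 m / 0.965 m/s = 183400 s = 2.123 d.
k_1 L₀/(k_r−k_1) = 0.113×8.98/(0.338−0.113) = 1.015/0.2250 = 4.510 mg/L.
e^(−k_1 t) = e^(−0.113×2.123) = 0.7867; e^(−k_r t) = e^(−0.338×2.123) = 0.4879.
D = 4.510 × (0.7867 − 0.4879) + 2.50 × 0.4879 = 1.347 + 1.220 = 2.567 mg/L.

D ≈ 2.57 mg/L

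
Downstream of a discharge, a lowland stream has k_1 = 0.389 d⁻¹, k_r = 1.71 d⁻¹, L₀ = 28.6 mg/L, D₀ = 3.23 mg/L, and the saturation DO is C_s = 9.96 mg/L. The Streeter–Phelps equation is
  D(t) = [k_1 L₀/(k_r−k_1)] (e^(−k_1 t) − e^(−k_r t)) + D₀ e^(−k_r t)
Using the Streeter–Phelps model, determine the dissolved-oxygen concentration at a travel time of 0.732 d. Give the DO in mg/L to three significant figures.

k_1 L₀/(k_r−k_1) = 0.389×28.6/(1.71−0.389) = 11.13/1.321 = 8.422 mg/L.
e^(−k_1 t) = e^(−0.389×0.7320) = 0.7522; e^(−k_r t) = e^(−1.71×0.7320) = 0.2860.
D = 8.422 × (0.7522 − 0.2860) + 3.23 × 0.2860 = 3.926 + 0.9238 = 4.850 mg/L.
DO = C_s − D = 9.96 − 4.850 = 5.110 mg/L.

DO ≈ 5.11 mg/L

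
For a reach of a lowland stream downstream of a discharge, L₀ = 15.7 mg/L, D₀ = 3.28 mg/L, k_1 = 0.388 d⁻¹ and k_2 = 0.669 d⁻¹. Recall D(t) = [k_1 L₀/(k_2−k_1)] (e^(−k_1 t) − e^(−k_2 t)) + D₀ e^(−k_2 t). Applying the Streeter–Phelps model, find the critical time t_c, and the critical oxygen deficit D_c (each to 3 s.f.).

t_c ≈ 1.35 d; D_c ≈ 5.38 mg/L

With k_2/k_1 = 1.724 and 1 − D₀(k_2−k_1)/(k_1 L₀) = 0.8487,
t_c = ln(1.724 × 0.8487) / (0.669 − 0.388) = ln(1.463) / 0.2810 = 0.3807/0.2810 = 1.355 d.
D_c = (k_1/k_2) L₀ e^(−k_1 t_c) = (0.388/0.669) × 15.7 × e^(−0.388×1.355) = 0.5800 × 15.7 × 0.5911 = 5.383 mg/L.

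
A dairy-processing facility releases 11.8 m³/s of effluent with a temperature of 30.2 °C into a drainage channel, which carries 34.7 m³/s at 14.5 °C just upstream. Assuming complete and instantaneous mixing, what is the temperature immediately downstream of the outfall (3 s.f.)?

Flow-weighted mixing: C = (Q_r C_r + Q_w C_w)/(Q_r + Q_w)
= (34.7×14.5 + 11.8×30.2)/(34.7 + 11.8) = 859.5/46.50 = 18.48 °C.

18.5 °C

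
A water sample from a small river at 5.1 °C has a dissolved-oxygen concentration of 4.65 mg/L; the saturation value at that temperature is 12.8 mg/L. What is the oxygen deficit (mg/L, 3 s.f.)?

D = C_s − C = 12.8 − 4.65 = 8.15 mg/L.

D ≈ 8.15 mg/L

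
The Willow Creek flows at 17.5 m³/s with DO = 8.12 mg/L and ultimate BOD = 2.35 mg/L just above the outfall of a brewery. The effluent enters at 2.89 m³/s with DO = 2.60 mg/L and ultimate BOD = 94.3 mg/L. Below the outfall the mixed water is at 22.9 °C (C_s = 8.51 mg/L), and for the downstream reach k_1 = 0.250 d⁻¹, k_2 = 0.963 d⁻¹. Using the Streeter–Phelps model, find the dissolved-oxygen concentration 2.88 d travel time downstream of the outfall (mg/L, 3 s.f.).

DO ≈ 6.15 mg/L

Mixed DO = (17.5×8.12 + 2.89×2.60)/(17.5+2.89) = 149.6/20.39 = 7.338 mg/L.
Mixed L₀ = (17.5×2.35 + 2.89×94.3)/(20.39) = 313.7/20.39 = 15.38 mg/L.
Initial deficit D₀ = C_s − DO₀ = 8.51 − 7.338 = 1.172 mg/L.
D(2.88) = [0.250×15.38/(0.963−0.250)](e^(−0.250×2.88) − e^(−0.963×2.88)) + 1.172 e^(−0.963×2.88)
= 5.394 × (0.4868 − 0.06245) + 1.172 × 0.06245 = 2.362 mg/L.
DO = 8.51 − 2.362 = 6.148 mg/L.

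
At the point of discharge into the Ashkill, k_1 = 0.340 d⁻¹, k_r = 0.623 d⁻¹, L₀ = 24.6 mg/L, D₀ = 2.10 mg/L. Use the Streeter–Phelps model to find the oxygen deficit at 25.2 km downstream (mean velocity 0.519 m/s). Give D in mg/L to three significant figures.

Travel time t = x/v = 25.2 km / (0.519 m/s) = 25200 m / 0.519 m/s = 48550 s = 0.5620 d.
k_1 L₀/(k_r−k_1) = 0.340×24.6/(0.623−0.340) = 8.364/0.2830 = 29.55 mg/L.
e^(−k_1 t) = e^(−0.340×0.5620) = 0.8261; e^(−k_r t) = e^(−0.623×0.5620) = 0.7046.
D = 29.55 × (0.8261 − 0.7046) + 2.10 × 0.7046 = 3.590 + 1.480 = 5.070 mg/L.

D ≈ 5.07 mg/L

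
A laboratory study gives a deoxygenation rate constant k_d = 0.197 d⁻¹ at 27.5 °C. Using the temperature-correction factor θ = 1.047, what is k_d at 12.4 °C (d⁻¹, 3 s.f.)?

k_d(T₂) = k_d(T₁) · θ^(T₂−T₁) = 0.197 × 1.047^(12.4−27.5)
= 0.197 × 1.047^-15.1 = 0.197 × 0.4998 = 0.09846 d⁻¹.

k_d ≈ 0.0985 d⁻¹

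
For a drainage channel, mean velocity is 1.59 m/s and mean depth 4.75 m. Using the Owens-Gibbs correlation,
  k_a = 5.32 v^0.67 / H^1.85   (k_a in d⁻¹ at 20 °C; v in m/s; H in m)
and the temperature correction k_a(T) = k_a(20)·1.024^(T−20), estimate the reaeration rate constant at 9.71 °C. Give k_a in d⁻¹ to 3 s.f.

k_a(20) = 5.32 × 1.59^0.67 / 4.75^1.85 = 5.32 × 1.364 / 17.86 = 0.4064 d⁻¹.
k_a(9.71) = 0.4064 × 1.024^(9.71−20) = 0.4064 × 0.7835 = 0.3184 d⁻¹.

k_a ≈ 0.318 d⁻¹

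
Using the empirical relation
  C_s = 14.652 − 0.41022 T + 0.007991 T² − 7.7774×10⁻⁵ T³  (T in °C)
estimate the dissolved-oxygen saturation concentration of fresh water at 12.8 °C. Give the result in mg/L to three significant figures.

C_s = 14.652 − 0.41022×12.8 + 0.007991×12.8² − 7.7774×10⁻⁵×12.8³ = 10.55 mg/L.

C_s ≈ 10.5 mg/L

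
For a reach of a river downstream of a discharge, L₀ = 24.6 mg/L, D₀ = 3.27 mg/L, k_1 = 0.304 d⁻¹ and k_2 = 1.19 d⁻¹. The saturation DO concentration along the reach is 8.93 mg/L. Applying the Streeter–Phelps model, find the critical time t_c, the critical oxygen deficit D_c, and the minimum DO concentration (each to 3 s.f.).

t_c = [1/(k_2−k_1)] ln[(k_2/k_1)(1 − D₀(k_2−k_1)/(k_1 L₀))]
= [1/(1.19−0.304)] ln[(1.19/0.304)(1 − 3.27×0.8860/(0.304×24.6))]
= (1/0.8860) ln[3.914 × 0.6126] = 1.129 × ln(2.398) = 1.129 × 0.8746 = 0.9872 d.
D_c = (k_1/k_2) L₀ e^(−k_1 t_c) = (0.304/1.19) × 24.6 × e^(−0.304×0.9872) = 0.2555 × 24.6 × 0.7407 = 4.655 mg/L.
Minimum DO = C_s − D_c = 8.93 − 4.655 = 4.275 mg/L.

t_c ≈ 0.987 d; D_c ≈ 4.66 mg/L; min DO ≈ 4.27 mg/L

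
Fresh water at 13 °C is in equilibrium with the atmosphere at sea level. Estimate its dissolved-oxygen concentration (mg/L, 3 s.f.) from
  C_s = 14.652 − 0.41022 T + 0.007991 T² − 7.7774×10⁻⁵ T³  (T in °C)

C_s = 14.652 − 0.41022×13 + 0.007991×13² − 7.7774×10⁻⁵×13³ = 10.50 mg/L.

C_s ≈ 10.5 mg/L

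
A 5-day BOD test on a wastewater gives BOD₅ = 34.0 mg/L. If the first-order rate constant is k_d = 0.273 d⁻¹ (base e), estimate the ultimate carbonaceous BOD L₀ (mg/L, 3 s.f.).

BOD₅ = L₀(1 − e^(−5k_d)) ⇒ L₀ = BOD₅ / (1 − e^(−5×0.273))
= 34.0 / (1 − 0.2554) = 34.0 / 0.7446 = 45.66 mg/L.

L₀ ≈ 45.7 mg/L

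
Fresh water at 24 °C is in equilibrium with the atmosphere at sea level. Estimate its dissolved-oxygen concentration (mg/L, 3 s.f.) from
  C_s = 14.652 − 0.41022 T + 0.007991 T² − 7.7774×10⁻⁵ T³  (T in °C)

C_s ≈ 8.33 mg/L

C_s = 14.652 − 0.41022×24 + 0.007991×24² − 7.7774×10⁻⁵×24³ = 8.334 mg/L.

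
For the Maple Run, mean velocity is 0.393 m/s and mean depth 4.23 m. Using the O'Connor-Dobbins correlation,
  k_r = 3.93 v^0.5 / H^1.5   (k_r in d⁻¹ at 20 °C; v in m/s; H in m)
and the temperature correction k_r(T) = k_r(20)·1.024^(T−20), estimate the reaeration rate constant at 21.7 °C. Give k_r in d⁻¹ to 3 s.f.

k_r ≈ 0.295 d⁻¹

k_r(20) = 3.93 × 0.393^0.5 / 4.23^1.5 = 3.93 × 0.6269 / 8.700 = 0.2832 d⁻¹.
k_r(21.7) = 0.2832 × 1.024^(21.7−20) = 0.2832 × 1.041 = 0.2948 d⁻¹.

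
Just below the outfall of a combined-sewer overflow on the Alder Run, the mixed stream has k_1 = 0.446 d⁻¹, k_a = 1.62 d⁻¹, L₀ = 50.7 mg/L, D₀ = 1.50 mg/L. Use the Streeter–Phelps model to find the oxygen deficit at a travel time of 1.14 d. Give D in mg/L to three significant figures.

k_1 L₀/(k_a−k_1) = 0.446×50.7/(1.62−0.446) = 22.61/1.174 = 19.26 mg/L.
e^(−k_1 t) = e^(−0.446×1.140) = 0.6014; e^(−k_a t) = e^(−1.62×1.140) = 0.1577.
D = 19.26 × (0.6014 − 0.1577) + 1.50 × 0.1577 = 8.546 + 0.2366 = 8.782 mg/L.

D ≈ 8.78 mg/L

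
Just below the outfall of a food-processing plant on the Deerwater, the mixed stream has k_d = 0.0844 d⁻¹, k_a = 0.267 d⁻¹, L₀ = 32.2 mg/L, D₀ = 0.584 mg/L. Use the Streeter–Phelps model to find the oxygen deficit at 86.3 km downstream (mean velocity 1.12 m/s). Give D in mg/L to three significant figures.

Travel time t = x/v = 86.3 km / (1.12 m/s) = 86300 m / 1.12 m/s = 77050 s = 0.8918 d.
k_d L₀/(k_a−k_d) = 0.0844×32.2/(0.267−0.0844) = 2.718/0.1826 = 14.88 mg/L.
e^(−k_d t) = e^(−0.0844×0.8918) = 0.9275; e^(−k_a t) = e^(−0.267×0.8918) = 0.7881.
D = 14.88 × (0.9275 − 0.7881) + 0.584 × 0.7881 = 2.074 + 0.4603 = 2.535 mg/L.

D ≈ 2.53 mg/L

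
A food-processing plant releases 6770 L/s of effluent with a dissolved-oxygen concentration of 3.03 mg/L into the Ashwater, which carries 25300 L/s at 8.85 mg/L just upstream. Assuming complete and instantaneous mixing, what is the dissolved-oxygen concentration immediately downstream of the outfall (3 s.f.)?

Flow-weighted mixing: C = (Q_r C_r + Q_w C_w)/(Q_r + Q_w)
= (25300×8.85 + 6770×3.03)/(25300 + 6770) = 244400/32070 = 7.621 mg/L.

7.62 mg/L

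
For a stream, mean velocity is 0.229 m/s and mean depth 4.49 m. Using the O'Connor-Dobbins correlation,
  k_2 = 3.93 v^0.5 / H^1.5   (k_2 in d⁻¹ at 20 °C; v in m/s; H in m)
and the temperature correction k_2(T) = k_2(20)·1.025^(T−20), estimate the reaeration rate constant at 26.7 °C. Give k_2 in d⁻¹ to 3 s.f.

k_2(20) = 3.93 × 0.229^0.5 / 4.49^1.5 = 3.93 × 0.4785 / 9.514 = 0.1977 d⁻¹.
k_2(26.7) = 0.1977 × 1.025^(26.7−20) = 0.1977 × 1.180 = 0.2332 d⁻¹.

k_2 ≈ 0.233 d⁻¹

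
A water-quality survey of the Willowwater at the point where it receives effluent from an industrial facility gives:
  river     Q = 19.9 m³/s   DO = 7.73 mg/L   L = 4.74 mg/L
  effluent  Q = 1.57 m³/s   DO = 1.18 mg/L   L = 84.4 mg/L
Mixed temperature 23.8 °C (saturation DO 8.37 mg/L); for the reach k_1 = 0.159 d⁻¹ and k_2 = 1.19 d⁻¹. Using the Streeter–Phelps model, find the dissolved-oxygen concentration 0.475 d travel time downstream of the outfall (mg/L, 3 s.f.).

Mixed DO = (19.9×7.73 + 1.57×1.18)/(19.9+1.57) = 155.7/21.47 = 7.251 mg/L.
Mixed L₀ = (19.9×4.74 + 1.57×84.4)/(21.47) = 226.8/21.47 = 10.57 mg/L.
Initial deficit D₀ = C_s − DO₀ = 8.37 − 7.251 = 1.119 mg/L.
D(0.475) = [0.159×10.57/(1.19−0.159)](e^(−0.159×0.475) − e^(−1.19×0.475)) + 1.119 e^(−1.19×0.475)
= 1.629 × (0.9273 − 0.5682) + 1.119 × 0.5682 = 1.221 mg/L.
DO = 8.37 − 1.221 = 7.149 mg/L.

DO ≈ 7.15 mg/L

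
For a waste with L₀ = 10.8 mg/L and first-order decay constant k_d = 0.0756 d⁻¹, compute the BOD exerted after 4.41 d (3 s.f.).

y_t = L₀(1 − e^(−k_d t)) = 10.8 × (1 − e^(−0.0756×4.41))
= 10.8 × (1 − 0.7165) = 10.8 × 0.2835 = 3.062 mg/L.

y ≈ 3.06 mg/L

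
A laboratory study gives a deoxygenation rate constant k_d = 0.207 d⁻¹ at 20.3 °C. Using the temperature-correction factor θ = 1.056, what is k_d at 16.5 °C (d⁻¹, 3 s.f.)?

k_d(T₂) = k_d(T₁) · θ^(T₂−T₁) = 0.207 × 1.056^(16.5−20.3)
= 0.207 × 1.056^-3.80 = 0.207 × 0.8130 = 0.1683 d⁻¹.

k_d ≈ 0.168 d⁻¹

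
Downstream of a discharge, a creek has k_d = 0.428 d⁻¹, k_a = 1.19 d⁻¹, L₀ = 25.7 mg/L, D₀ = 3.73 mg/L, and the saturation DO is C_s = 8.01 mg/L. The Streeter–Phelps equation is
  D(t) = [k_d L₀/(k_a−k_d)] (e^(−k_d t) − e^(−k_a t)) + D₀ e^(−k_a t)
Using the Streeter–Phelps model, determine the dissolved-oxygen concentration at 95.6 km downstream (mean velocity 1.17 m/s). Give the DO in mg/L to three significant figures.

DO ≈ 1.85 mg/L

Travel time t = x/v = 95.6 km / (1.17 m/s) = 95600 m / 1.17 m/s = 81710 s = 0.9457 d.
k_d L₀/(k_a−k_d) = 0.428×25.7/(1.19−0.428) = 11.00/0.7620 = 14.44 mg/L.
e^(−k_d t) = e^(−0.428×0.9457) = 0.6671; e^(−k_a t) = e^(−1.19×0.9457) = 0.3245.
D = 14.44 × (0.6671 − 0.3245) + 3.73 × 0.3245 = 4.946 + 1.210 = 6.156 mg/L.
DO = C_s − D = 8.01 − 6.156 = 1.854 mg/L.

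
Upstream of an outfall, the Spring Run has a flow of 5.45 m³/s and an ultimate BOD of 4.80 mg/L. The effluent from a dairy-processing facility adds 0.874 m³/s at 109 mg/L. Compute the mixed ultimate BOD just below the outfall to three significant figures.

19.2 mg/L

Flow-weighted mixing: C = (Q_r C_r + Q_w C_w)/(Q_r + Q_w)
= (5.45×4.80 + 0.874×109)/(5.45 + 0.874) = 121.4/6.324 = 19.20 mg/L.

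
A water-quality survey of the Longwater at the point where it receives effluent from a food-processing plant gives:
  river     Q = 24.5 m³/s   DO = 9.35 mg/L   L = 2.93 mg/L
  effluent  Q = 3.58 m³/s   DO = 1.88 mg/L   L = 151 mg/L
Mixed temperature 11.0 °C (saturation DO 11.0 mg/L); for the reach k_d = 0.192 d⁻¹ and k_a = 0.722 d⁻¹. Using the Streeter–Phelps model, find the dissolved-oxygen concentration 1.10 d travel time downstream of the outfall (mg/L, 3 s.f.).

Mixed DO = (24.5×9.35 + 3.58×1.88)/(24.5+3.58) = 235.8/28.08 = 8.398 mg/L.
Mixed L₀ = (24.5×2.93 + 3.58×151)/(28.08) = 612.4/28.08 = 21.81 mg/L.
Initial deficit D₀ = C_s − DO₀ = 11.0 − 8.398 = 2.602 mg/L.
D(1.10) = [0.192×21.81/(0.722−0.192)](e^(−0.192×1.10) − e^(−0.722×1.10)) + 2.602 e^(−0.722×1.10)
= 7.900 × (0.8096 − 0.4519) + 2.602 × 0.4519 = 4.002 mg/L.
DO = 11.0 − 4.002 = 6.998 mg/L.

DO ≈ 7.00 mg/L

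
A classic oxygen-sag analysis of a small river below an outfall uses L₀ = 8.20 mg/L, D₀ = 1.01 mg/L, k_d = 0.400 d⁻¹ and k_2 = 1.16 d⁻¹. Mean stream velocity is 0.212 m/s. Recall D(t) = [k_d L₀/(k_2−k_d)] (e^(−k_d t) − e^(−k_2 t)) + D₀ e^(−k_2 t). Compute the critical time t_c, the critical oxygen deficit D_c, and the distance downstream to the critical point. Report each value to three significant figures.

At the critical point dD/dt = 0, so k_d L₀ e^(−k_d t) = k_2 D. Substituting D(t) from the Streeter–Phelps equation and solving for t gives
t_c = ln[(k_2/k_d)(1 − D₀(k_2−k_d)/(k_d L₀))] / (k_2−k_d).
Here k_2−k_d = 0.7600 d⁻¹ and 1 − D₀(k_2−k_d)/(k_d L₀) = 1 − 1.01×0.7600/(0.400×8.20) = 0.7660, so
t_c = ln(2.900 × 0.7660) / 0.7600 = 0.7981 / 0.7600 = 1.050 d.
D_c = (k_d/k_2) L₀ e^(−k_d t_c) = (0.400/1.16) × 8.20 × e^(−0.400×1.050) = 0.3448 × 8.20 × 0.6570 = 1.858 mg/L.
x_c = v t_c = 0.212 m/s × 1.050 d × 86400 s/d = 19240 m ≈ 19.2 km.

t_c ≈ 1.05 d; D_c ≈ 1.86 mg/L; x_c ≈ 19.2 km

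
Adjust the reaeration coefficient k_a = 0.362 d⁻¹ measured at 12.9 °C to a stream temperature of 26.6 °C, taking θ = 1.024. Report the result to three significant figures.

k_a ≈ 0.501 d⁻¹

k_a(T₂) = k_a(T₁) · θ^(T₂−T₁) = 0.362 × 1.024^(26.6−12.9)
= 0.362 × 1.024^13.7 = 0.362 × 1.384 = 0.5010 d⁻¹.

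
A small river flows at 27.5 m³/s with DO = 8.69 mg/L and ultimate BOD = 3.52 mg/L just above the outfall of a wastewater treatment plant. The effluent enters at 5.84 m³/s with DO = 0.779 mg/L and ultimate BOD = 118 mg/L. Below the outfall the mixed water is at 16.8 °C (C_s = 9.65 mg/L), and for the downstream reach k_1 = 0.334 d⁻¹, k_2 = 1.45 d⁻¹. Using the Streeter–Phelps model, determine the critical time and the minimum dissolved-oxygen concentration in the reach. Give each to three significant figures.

Mixed DO = (27.5×8.69 + 5.84×0.779)/(27.5+5.84) = 243.5/33.34 = 7.304 mg/L.
Mixed L₀ = (27.5×3.52 + 5.84×118)/(33.34) = 785.9/33.34 = 23.57 mg/L.
Initial deficit D₀ = C_s − DO₀ = 9.65 − 7.304 = 2.346 mg/L.
t_c = (1/1.116) ln[(1.45/0.334)(1 − 2.346×1.116/(0.334×23.57))] = 0.8961 × ln(2.898) = 0.9534 d.
D_c = (0.334/1.45) × 23.57 × e^(−0.334×0.9534) = 0.2303 × 23.57 × 0.7273 = 3.949 mg/L.
Minimum DO = 9.65 − 3.949 = 5.701 mg/L.

t_c ≈ 0.953 d; minimum DO ≈ 5.70 mg/L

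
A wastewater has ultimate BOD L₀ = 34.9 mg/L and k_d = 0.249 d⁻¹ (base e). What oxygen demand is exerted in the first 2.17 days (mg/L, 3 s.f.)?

y ≈ 14.6 mg/L

y_t = L₀(1 − e^(−k_d t)) = 34.9 × (1 − e^(−0.249×2.17))
= 34.9 × (1 − 0.5826) = 34.9 × 0.4174 = 14.57 mg/L.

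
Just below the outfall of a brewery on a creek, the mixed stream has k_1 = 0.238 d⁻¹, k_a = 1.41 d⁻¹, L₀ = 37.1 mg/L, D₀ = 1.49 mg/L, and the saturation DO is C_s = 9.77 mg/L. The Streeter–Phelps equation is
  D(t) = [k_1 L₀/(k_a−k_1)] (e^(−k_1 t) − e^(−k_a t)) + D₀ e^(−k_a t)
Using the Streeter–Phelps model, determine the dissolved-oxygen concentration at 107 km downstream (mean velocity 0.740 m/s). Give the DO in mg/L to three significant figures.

DO ≈ 5.28 mg/L

Travel time t = x/v = 107 km / (0.740 m/s) = 107000 m / 0.740 m/s = 144600 s = 1.674 d.
k_1 L₀/(k_a−k_1) = 0.238×37.1/(1.41−0.238) = 8.830/1.172 = 7.534 mg/L.
e^(−k_1 t) = e^(−0.238×1.674) = 0.6715; e^(−k_a t) = e^(−1.41×1.674) = 0.09445.
D = 7.534 × (0.6715 − 0.09445) + 1.49 × 0.09445 = 4.347 + 0.1407 = 4.488 mg/L.
DO = C_s − D = 9.77 − 4.488 = 5.282 mg/L.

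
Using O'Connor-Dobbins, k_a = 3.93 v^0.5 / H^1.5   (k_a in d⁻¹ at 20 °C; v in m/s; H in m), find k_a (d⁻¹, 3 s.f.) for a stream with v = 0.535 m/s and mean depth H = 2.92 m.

k_a = 3.93 × 0.535^0.5 / 2.92^1.5 = 3.93 × 0.7314 / 4.990 = 0.5761 d⁻¹.

k_a ≈ 0.576 d⁻¹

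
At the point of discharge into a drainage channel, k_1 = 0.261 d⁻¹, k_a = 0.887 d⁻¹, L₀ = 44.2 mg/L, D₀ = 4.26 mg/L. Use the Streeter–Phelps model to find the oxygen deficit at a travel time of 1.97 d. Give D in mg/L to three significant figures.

D ≈ 8.55 mg/L

k_1 L₀/(k_a−k_1) = 0.261×44.2/(0.887−0.261) = 11.54/0.6260 = 18.43 mg/L.
e^(−k_1 t) = e^(−0.261×1.970) = 0.5980; e^(−k_a t) = e^(−0.887×1.970) = 0.1742.
D = 18.43 × (0.5980 − 0.1742) + 4.26 × 0.1742 = 7.809 + 0.7422 = 8.552 mg/L.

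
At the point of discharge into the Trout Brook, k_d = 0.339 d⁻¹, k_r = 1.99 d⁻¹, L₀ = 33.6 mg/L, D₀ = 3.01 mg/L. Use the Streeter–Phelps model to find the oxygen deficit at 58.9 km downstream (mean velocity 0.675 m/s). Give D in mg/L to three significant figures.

Travel time t = x/v = 58.9 km / (0.675 m/s) = 58900 m / 0.675 m/s = 87260 s = 1.010 d.
k_d L₀/(k_r−k_d) = 0.339×33.6/(1.99−0.339) = 11.39/1.651 = 6.899 mg/L.
e^(−k_d t) = e^(−0.339×1.010) = 0.7101; e^(−k_r t) = e^(−1.99×1.010) = 0.1340.
D = 6.899 × (0.7101 − 0.1340) + 3.01 × 0.1340 = 3.974 + 0.4034 = 4.378 mg/L.

D ≈ 4.38 mg/L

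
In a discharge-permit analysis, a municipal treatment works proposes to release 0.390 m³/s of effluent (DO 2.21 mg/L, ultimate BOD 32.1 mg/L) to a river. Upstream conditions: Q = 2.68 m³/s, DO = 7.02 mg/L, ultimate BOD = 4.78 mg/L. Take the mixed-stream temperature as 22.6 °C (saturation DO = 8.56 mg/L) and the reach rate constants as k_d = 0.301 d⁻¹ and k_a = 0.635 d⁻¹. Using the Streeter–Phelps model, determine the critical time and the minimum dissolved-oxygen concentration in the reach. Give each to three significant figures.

t_c ≈ 1.21 d; minimum DO ≈ 5.85 mg/L

Mixed DO = (2.68×7.02 + 0.390×2.21)/(2.68+0.390) = 19.68/3.070 = 6.409 mg/L.
Mixed L₀ = (2.68×4.78 + 0.390×32.1)/(3.070) = 25.33/3.070 = 8.251 mg/L.
Initial deficit D₀ = C_s − DO₀ = 8.56 − 6.409 = 2.151 mg/L.
t_c = (1/0.3340) ln[(0.635/0.301)(1 − 2.151×0.3340/(0.301×8.251))] = 2.994 × ln(1.499) = 1.213 d.
D_c = (0.301/0.635) × 8.251 × e^(−0.301×1.213) = 0.4740 × 8.251 × 0.6942 = 2.715 mg/L.
Minimum DO = 8.56 − 2.715 = 5.845 mg/L.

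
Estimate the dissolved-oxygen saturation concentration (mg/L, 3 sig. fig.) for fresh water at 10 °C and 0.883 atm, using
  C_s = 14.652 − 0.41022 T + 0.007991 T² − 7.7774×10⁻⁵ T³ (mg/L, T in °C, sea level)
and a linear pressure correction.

C_s ≈ 9.95 mg/L

At sea level: C_s = 14.652 − 0.41022×10 + 0.007991×10² − 7.7774×10⁻⁵×10³ = 11.27 mg/L.
Pressure correction: C_s' = 11.27 × 0.883 = 9.952 mg/L.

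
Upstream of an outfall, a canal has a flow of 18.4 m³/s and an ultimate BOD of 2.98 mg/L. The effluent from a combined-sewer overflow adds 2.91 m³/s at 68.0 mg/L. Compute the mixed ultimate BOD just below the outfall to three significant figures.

11.9 mg/L

Flow-weighted mixing: C = (Q_r C_r + Q_w C_w)/(Q_r + Q_w)
= (18.4×2.98 + 2.91×68.0)/(18.4 + 2.91) = 252.7/21.31 = 11.86 mg/L.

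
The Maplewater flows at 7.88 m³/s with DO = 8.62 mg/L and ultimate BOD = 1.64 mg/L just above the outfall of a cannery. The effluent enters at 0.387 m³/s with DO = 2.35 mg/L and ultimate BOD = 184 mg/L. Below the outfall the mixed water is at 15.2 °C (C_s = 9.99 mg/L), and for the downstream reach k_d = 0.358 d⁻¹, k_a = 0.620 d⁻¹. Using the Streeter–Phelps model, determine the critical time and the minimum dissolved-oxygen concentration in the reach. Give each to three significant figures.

Mixed DO = (7.88×8.62 + 0.387×2.35)/(7.88+0.387) = 68.84/8.267 = 8.326 mg/L.
Mixed L₀ = (7.88×1.64 + 0.387×184)/(8.267) = 84.13/8.267 = 10.18 mg/L.
Initial deficit D₀ = C_s − DO₀ = 9.99 − 8.326 = 1.664 mg/L.
t_c = (1/0.2620) ln[(0.620/0.358)(1 − 1.664×0.2620/(0.358×10.18))] = 3.817 × ln(1.525) = 1.610 d.
D_c = (0.358/0.620) × 10.18 × e^(−0.358×1.610) = 0.5774 × 10.18 × 0.5620 = 3.302 mg/L.
Minimum DO = 9.99 − 3.302 = 6.688 mg/L.

t_c ≈ 1.61 d; minimum DO ≈ 6.69 mg/L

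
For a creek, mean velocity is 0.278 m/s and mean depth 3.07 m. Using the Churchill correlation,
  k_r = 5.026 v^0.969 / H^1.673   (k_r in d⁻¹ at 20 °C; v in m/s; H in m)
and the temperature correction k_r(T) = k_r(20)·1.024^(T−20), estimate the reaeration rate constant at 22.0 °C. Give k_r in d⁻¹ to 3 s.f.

k_r(20) = 5.026 × 0.278^0.969 / 3.07^1.673 = 5.026 × 0.2893 / 6.531 = 0.2226 d⁻¹.
k_r(22.0) = 0.2226 × 1.024^(22.0−20) = 0.2226 × 1.049 = 0.2334 d⁻¹.

k_r ≈ 0.233 d⁻¹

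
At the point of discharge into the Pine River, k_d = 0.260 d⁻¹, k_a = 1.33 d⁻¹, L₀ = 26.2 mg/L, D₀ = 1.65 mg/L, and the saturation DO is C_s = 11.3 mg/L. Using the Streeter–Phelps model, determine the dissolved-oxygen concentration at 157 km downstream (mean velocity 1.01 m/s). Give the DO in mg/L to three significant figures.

Travel time t = x/v = 157 km / (1.01 m/s) = 157000 m / 1.01 m/s = 155400 s = 1.799 d.
k_d L₀/(k_a−k_d) = 0.260×26.2/(1.33−0.260) = 6.812/1.070 = 6.366 mg/L.
e^(−k_d t) = e^(−0.260×1.799) = 0.6264; e^(−k_a t) = e^(−1.33×1.799) = 0.09137.
D = 6.366 × (0.6264 − 0.09137) + 1.65 × 0.09137 = 3.406 + 0.1508 = 3.557 mg/L.
DO = C_s − D = 11.3 − 3.557 = 7.743 mg/L.

DO ≈ 7.74 mg/L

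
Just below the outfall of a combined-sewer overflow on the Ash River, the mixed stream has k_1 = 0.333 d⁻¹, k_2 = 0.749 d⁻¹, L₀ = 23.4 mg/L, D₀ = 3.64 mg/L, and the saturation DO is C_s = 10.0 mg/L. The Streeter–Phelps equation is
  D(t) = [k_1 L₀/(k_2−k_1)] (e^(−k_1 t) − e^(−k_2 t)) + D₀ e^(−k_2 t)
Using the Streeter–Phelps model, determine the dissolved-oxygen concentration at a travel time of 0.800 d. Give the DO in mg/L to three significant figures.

DO ≈ 3.94 mg/L

k_1 L₀/(k_2−k_1) = 0.333×23.4/(0.749−0.333) = 7.792/0.4160 = 18.73 mg/L.
e^(−k_1 t) = e^(−0.333×0.8000) = 0.7661; e^(−k_2 t) = e^(−0.749×0.8000) = 0.5493.
D = 18.73 × (0.7661 − 0.5493) + 3.64 × 0.5493 = 4.062 + 1.999 = 6.062 mg/L.
DO = C_s − D = 10.0 − 6.062 = 3.938 mg/L.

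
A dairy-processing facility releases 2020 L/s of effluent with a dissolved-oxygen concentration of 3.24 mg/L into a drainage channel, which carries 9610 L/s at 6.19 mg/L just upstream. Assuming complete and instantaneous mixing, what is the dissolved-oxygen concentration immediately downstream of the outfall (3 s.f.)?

5.68 mg/L

Flow-weighted mixing: C = (Q_r C_r + Q_w C_w)/(Q_r + Q_w)
= (9610×6.19 + 2020×3.24)/(9610 + 2020) = 66030/11630 = 5.678 mg/L.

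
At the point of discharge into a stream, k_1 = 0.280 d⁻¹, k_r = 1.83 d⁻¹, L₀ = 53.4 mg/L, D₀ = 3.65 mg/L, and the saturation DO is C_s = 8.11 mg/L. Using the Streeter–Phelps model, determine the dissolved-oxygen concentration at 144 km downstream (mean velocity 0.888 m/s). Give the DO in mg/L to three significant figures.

DO ≈ 2.60 mg/L

Travel time t = x/v = 144 km / (0.888 m/s) = 144000 m / 0.888 m/s = 162200 s = 1.877 d.
k_1 L₀/(k_r−k_1) = 0.280×53.4/(1.83−0.280) = 14.95/1.550 = 9.646 mg/L.
e^(−k_1 t) = e^(−0.280×1.877) = 0.5912; e^(−k_r t) = e^(−1.83×1.877) = 0.03224.
D = 9.646 × (0.5912 − 0.03224) + 3.65 × 0.03224 = 5.392 + 0.1177 = 5.510 mg/L.
DO = C_s − D = 8.11 − 5.510 = 2.600 mg/L.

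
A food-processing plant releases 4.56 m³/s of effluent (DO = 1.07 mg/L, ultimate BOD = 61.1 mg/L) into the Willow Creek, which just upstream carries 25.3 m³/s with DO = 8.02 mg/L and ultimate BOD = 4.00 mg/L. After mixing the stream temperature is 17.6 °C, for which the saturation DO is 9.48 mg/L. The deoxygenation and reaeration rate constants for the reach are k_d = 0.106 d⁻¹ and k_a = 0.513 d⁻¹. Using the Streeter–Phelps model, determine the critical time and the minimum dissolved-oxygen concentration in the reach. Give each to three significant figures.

t_c ≈ 0.357 d; minimum DO ≈ 6.95 mg/L

Mixed DO = (25.3×8.02 + 4.56×1.07)/(25.3+4.56) = 207.8/29.86 = 6.959 mg/L.
Mixed L₀ = (25.3×4.00 + 4.56×61.1)/(29.86) = 379.8/29.86 = 12.72 mg/L.
Initial deficit D₀ = C_s − DO₀ = 9.48 − 6.959 = 2.521 mg/L.
t_c = (1/0.4070) ln[(0.513/0.106)(1 − 2.521×0.4070/(0.106×12.72))] = 2.457 × ln(1.156) = 0.3566 d.
D_c = (0.106/0.513) × 12.72 × e^(−0.106×0.3566) = 0.2066 × 12.72 × 0.9629 = 2.531 mg/L.
Minimum DO = 9.48 − 2.531 = 6.949 mg/L.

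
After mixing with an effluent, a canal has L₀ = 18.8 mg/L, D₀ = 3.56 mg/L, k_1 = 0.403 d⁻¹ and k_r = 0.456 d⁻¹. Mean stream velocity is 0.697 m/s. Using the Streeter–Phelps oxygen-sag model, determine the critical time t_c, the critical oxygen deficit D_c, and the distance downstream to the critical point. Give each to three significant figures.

With k_r/k_1 = 1.132 and 1 − D₀(k_r−k_1)/(k_1 L₀) = 0.9751,
t_c = ln(1.132 × 0.9751) / (0.456 − 0.403) = ln(1.103) / 0.05300 = 0.09834/0.05300 = 1.855 d.
D_c = (k_1/k_r) L₀ e^(−k_1 t_c) = (0.403/0.456) × 18.8 × e^(−0.403×1.855) = 0.8838 × 18.8 × 0.4734 = 7.866 mg/L.
x_c = v t_c = 0.697 m/s × 1.855 d × 86400 s/d = 111700 m ≈ 112 km.

t_c ≈ 1.86 d; D_c ≈ 7.87 mg/L; x_c ≈ 112 km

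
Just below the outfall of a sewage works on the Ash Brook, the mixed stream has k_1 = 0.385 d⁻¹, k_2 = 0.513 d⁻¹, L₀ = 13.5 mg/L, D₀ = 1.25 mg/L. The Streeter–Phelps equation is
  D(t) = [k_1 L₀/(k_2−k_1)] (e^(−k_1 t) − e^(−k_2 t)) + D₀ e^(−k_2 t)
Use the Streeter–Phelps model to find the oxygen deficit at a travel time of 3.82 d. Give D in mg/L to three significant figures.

D ≈ 3.78 mg/L

k_1 L₀/(k_2−k_1) = 0.385×13.5/(0.513−0.385) = 5.197/0.1280 = 40.61 mg/L.
e^(−k_1 t) = e^(−0.385×3.820) = 0.2298; e^(−k_2 t) = e^(−0.513×3.820) = 0.1409.
D = 40.61 × (0.2298 − 0.1409) + 1.25 × 0.1409 = 3.608 + 0.1761 = 3.784 mg/L.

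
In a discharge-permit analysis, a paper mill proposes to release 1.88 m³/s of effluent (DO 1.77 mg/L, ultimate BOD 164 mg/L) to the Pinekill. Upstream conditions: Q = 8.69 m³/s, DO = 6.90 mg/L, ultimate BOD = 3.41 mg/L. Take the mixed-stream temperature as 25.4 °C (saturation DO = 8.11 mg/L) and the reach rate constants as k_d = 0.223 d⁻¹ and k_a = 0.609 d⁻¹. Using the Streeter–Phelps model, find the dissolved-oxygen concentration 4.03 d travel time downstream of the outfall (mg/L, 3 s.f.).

Mixed DO = (8.69×6.90 + 1.88×1.77)/(8.69+1.88) = 63.29/10.57 = 5.988 mg/L.
Mixed L₀ = (8.69×3.41 + 1.88×164)/(10.57) = 338.0/10.57 = 31.97 mg/L.
Initial deficit D₀ = C_s − DO₀ = 8.11 − 5.988 = 2.122 mg/L.
D(4.03) = [0.223×31.97/(0.609−0.223)](e^(−0.223×4.03) − e^(−0.609×4.03)) + 2.122 e^(−0.609×4.03)
= 18.47 × (0.4071 − 0.08593) + 2.122 × 0.08593 = 6.115 mg/L.
DO = 8.11 − 6.115 = 1.995 mg/L.

DO ≈ 2.00 mg/L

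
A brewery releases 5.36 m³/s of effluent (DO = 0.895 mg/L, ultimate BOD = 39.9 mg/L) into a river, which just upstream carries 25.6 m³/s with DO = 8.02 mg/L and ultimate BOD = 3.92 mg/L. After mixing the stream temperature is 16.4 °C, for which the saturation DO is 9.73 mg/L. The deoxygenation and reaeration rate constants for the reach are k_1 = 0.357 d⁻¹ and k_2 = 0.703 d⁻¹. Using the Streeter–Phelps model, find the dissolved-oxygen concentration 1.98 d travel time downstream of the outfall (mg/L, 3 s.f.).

DO ≈ 6.44 mg/L

Mixed DO = (25.6×8.02 + 5.36×0.895)/(25.6+5.36) = 210.1/30.96 = 6.786 mg/L.
Mixed L₀ = (25.6×3.92 + 5.36×39.9)/(30.96) = 314.2/30.96 = 10.15 mg/L.
Initial deficit D₀ = C_s − DO₀ = 9.73 − 6.786 = 2.944 mg/L.
D(1.98) = [0.357×10.15/(0.703−0.357)](e^(−0.357×1.98) − e^(−0.703×1.98)) + 2.944 e^(−0.703×1.98)
= 10.47 × (0.4932 − 0.2486) + 2.944 × 0.2486 = 3.293 mg/L.
DO = 9.73 − 3.293 = 6.437 mg/L.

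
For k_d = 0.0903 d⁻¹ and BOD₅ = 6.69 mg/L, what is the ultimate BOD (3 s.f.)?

L₀ ≈ 18.4 mg/L

BOD₅ = L₀(1 − e^(−5k_d)) ⇒ L₀ = BOD₅ / (1 − e^(−5×0.0903))
= 6.69 / (1 − 0.6367) = 6.69 / 0.3633 = 18.41 mg/L.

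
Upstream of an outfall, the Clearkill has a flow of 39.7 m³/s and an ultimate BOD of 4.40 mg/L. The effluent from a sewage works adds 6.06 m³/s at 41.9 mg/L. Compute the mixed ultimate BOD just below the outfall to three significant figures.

9.37 mg/L

Flow-weighted mixing: C = (Q_r C_r + Q_w C_w)/(Q_r + Q_w)
= (39.7×4.40 + 6.06×41.9)/(39.7 + 6.06) = 428.6/45.76 = 9.366 mg/L.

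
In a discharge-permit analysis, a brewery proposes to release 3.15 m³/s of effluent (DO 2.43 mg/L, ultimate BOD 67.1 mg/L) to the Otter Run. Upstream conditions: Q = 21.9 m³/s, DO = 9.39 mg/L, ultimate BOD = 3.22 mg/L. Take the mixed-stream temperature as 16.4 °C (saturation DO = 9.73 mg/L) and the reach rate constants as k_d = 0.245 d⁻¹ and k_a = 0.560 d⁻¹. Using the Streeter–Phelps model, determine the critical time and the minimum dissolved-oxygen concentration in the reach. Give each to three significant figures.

Mixed DO = (21.9×9.39 + 3.15×2.43)/(21.9+3.15) = 213.3/25.05 = 8.515 mg/L.
Mixed L₀ = (21.9×3.22 + 3.15×67.1)/(25.05) = 281.9/25.05 = 11.25 mg/L.
Initial deficit D₀ = C_s − DO₀ = 9.73 − 8.515 = 1.215 mg/L.
t_c = (1/0.3150) ln[(0.560/0.245)(1 − 1.215×0.3150/(0.245×11.25))] = 3.175 × ln(1.968) = 2.150 d.
D_c = (0.245/0.560) × 11.25 × e^(−0.245×2.150) = 0.4375 × 11.25 × 0.5905 = 2.907 mg/L.
Minimum DO = 9.73 − 2.907 = 6.823 mg/L.

t_c ≈ 2.15 d; minimum DO ≈ 6.82 mg/L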